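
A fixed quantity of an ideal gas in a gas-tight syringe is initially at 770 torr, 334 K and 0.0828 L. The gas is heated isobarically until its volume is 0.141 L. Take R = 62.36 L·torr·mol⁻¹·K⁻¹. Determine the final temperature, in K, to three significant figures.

P constant ⇒ V ∝ T: P₂ = P₁; T₂ = T₁·(V₂/V₁) = 568.8 K.

T₂ ≈ 569 K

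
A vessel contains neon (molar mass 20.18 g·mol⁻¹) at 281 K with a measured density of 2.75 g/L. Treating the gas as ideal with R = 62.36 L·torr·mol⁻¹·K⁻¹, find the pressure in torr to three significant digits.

P ≈ 2.39e+03 torr

ρ = PM/(RT) ⇒ P = ρRT/M = (2.75 × 62.36 × 281.0) / 20.18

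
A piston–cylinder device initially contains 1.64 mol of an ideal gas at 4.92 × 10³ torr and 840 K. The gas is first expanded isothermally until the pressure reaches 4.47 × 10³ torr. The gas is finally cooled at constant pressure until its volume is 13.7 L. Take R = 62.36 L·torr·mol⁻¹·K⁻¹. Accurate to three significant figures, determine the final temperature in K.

From PV = nRT: V₁ = nRT₁/P₁ = 17.46 L.
Isothermal, so P V is constant: T₂ = T₁; V₂ = V₁·(P₁/P₂) = 19.22 L.
P constant ⇒ V ∝ T: P₃ = P₂; T₃ = T₂·(V₃/V₂) = 598.8 K.

T₃ ≈ 599 K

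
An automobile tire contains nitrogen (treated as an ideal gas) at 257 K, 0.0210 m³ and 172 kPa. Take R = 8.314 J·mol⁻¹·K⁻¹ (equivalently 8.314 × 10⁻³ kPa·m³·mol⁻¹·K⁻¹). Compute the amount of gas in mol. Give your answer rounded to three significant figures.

PV = nRT ⇒ n = PV/(RT) = (172 × 0.0210) / (8.314 × 10⁻³ × 257)

n ≈ 1.69 mol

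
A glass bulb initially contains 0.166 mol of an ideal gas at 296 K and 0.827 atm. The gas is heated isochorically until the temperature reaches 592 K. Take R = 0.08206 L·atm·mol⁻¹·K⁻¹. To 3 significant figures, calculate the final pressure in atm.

P₂ ≈ 1.65 atm

From PV = nRT: V₁ = nRT₁/P₁ = 4.876 L.
Isochoric, so P/T is constant: V₂ = V₁; P₂ = P₁·(T₂/T₁) = 1.654 atm.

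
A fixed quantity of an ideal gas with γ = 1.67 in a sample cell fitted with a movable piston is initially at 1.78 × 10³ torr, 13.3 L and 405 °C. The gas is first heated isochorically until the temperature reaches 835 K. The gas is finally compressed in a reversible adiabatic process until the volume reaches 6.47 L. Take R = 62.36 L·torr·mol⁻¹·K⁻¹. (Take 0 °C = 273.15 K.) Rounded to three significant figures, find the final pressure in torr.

Convert: T₁ = 678.1 K.
V constant ⇒ P ∝ T: V₂ = V₁; P₂ = P₁·(T₂/T₁) = 2192 torr.
Adiabatic (γ = 1.67), T V^(γ−1) and P V^γ constant: T₃ = T₂·(V₂/V₃)^(γ−1) = 1353 K; P₃ = P₂·(V₂/V₃)^γ = 7301 torr.

P₃ ≈ 7.30e+03 torr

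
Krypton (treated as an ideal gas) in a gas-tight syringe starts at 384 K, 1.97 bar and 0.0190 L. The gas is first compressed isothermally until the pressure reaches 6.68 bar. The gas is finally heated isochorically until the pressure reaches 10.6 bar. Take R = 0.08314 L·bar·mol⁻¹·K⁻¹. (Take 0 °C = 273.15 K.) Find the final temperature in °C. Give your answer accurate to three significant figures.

T₃ ≈ 336 °C

T constant ⇒ Boyle's law P V = const: T₂ = T₁; V₂ = V₁·(P₁/P₂) = 0.005603 L.
V constant ⇒ P ∝ T: V₃ = V₂; T₃ = T₂·(P₃/P₂) = 609.3 K.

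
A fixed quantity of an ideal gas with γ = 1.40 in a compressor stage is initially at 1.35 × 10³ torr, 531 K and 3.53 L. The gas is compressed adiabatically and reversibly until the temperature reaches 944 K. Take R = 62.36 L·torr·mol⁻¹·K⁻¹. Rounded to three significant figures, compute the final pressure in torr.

Reversible adiabatic, γ = 1.40: P₂ = P₁·(T₂/T₁)^(γ/(γ−1)) = 1.011e+04 torr; V₂ = V₁·(T₁/T₂)^(1/(γ−1)) = 0.8377 L.

P₂ ≈ 1.01e+04 torr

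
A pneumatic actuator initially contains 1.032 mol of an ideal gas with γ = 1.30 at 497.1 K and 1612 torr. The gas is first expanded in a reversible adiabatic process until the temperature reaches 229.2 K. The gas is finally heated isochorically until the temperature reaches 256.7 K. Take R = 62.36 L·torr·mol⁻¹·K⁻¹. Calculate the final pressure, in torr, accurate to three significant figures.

P₃ ≈ 63.0 torr

From PV = nRT: V₁ = nRT₁/P₁ = 19.85 L.
Adiabatic (γ = 1.30), T V^(γ−1) and P V^γ constant: P₂ = P₁·(T₂/T₁)^(γ/(γ−1)) = 56.28 torr; V₂ = V₁·(T₁/T₂)^(1/(γ−1)) = 262.1 L.
V constant ⇒ P ∝ T: V₃ = V₂; P₃ = P₂·(T₃/T₂) = 63.04 torr.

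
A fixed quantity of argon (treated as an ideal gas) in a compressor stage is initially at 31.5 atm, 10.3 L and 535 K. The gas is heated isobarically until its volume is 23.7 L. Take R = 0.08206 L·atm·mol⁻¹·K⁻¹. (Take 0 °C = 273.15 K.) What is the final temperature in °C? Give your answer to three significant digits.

Isobaric, so V/T is constant: P₂ = P₁; T₂ = T₁·(V₂/V₁) = 1231 K.

T₂ ≈ 958 °C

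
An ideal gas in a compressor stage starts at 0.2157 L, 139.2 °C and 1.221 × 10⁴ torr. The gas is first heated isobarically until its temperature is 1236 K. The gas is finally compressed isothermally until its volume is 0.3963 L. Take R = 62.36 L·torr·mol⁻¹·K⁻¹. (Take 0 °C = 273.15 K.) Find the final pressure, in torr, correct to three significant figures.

P₃ ≈ 1.99e+04 torr

Convert: T₁ = 412.3 K.
P constant ⇒ V ∝ T: P₂ = P₁; V₂ = V₁·(T₂/T₁) = 0.6466 L.
T constant ⇒ Boyle's law P V = const: T₃ = T₂; P₃ = P₂·(V₂/V₃) = 1.992e+04 torr.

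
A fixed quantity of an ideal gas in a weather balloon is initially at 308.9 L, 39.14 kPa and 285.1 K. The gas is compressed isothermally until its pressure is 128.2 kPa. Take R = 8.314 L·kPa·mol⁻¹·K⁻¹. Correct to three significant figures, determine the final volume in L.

V₂ ≈ 94.3 L

Isothermal, so P V is constant: T₂ = T₁; V₂ = V₁·(P₁/P₂) = 94.31 L.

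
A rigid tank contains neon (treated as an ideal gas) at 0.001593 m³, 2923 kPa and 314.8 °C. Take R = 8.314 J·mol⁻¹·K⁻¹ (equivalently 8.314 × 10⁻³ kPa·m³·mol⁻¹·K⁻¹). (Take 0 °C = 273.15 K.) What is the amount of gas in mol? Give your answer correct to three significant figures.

n ≈ 0.953 mol

Convert: T = 587.95 K.
PV = nRT ⇒ n = PV/(RT) = (2923 × 0.001593) / (8.314 × 10⁻³ × 587.95)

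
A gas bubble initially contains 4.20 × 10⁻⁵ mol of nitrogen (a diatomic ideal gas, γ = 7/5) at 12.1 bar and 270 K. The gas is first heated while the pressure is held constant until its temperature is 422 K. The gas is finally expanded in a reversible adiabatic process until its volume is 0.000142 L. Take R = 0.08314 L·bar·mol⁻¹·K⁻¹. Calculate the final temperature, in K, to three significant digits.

From PV = nRT: V₁ = nRT₁/P₁ = 7.792e-05 L.
P constant ⇒ V ∝ T: P₂ = P₁; V₂ = V₁·(T₂/T₁) = 0.0001218 L.
Adiabatic (γ = 7/5), T V^(γ−1) and P V^γ constant: T₃ = T₂·(V₂/V₃)^(γ−1) = 396.9 K; P₃ = P₂·(V₂/V₃)^γ = 9.759 bar.

T₃ ≈ 397 K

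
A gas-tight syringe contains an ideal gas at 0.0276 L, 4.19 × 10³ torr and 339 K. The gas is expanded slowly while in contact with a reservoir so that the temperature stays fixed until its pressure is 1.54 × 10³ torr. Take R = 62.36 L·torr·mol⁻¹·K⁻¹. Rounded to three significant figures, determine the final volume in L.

V₂ ≈ 0.0751 L

T constant ⇒ Boyle's law P V = const: T₂ = T₁; V₂ = V₁·(P₁/P₂) = 0.07509 L.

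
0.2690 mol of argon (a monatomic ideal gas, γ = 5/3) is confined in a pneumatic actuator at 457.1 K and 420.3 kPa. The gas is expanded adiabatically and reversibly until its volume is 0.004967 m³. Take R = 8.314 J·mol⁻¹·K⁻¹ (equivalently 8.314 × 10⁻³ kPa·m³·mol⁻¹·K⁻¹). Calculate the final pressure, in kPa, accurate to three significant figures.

P₂ ≈ 128 kPa

From PV = nRT: V₁ = nRT₁/P₁ = 0.002432 m³.
Adiabatic (γ = 5/3), T V^(γ−1) and P V^γ constant: T₂ = T₁·(V₁/V₂)^(γ−1) = 284.0 K; P₂ = P₁·(V₁/V₂)^γ = 127.9 kPa.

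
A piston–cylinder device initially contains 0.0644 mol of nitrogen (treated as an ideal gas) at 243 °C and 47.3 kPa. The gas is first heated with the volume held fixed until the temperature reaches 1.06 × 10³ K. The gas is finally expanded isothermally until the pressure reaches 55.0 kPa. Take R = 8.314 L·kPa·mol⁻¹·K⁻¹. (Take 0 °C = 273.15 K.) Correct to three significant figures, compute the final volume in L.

V₃ ≈ 10.3 L

Convert: T₁ = 516.1 K.
From PV = nRT: V₁ = nRT₁/P₁ = 5.843 L.
V constant ⇒ P ∝ T: V₂ = V₁; P₂ = P₁·(T₂/T₁) = 97.14 kPa.
Isothermal, so P V is constant: T₃ = T₂; V₃ = V₂·(P₂/P₃) = 10.32 L.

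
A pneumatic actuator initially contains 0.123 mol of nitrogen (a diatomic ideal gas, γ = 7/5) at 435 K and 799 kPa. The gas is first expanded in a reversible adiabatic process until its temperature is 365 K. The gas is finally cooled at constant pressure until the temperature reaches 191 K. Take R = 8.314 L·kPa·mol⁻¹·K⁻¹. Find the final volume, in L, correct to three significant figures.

V₃ ≈ 0.452 L

From PV = nRT: V₁ = nRT₁/P₁ = 0.5567 L.
Adiabatic (γ = 7/5), T V^(γ−1) and P V^γ constant: P₂ = P₁·(T₂/T₁)^(γ/(γ−1)) = 432.4 kPa; V₂ = V₁·(T₁/T₂)^(1/(γ−1)) = 0.8633 L.
Isobaric, so V/T is constant: P₃ = P₂; V₃ = V₂·(T₃/T₂) = 0.4517 L.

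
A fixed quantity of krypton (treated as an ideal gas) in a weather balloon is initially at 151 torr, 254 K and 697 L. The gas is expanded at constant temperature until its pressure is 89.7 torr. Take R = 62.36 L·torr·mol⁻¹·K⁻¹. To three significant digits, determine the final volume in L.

V₂ ≈ 1.17e+03 L

Isothermal, so P V is constant: T₂ = T₁; V₂ = V₁·(P₁/P₂) = 1173 L.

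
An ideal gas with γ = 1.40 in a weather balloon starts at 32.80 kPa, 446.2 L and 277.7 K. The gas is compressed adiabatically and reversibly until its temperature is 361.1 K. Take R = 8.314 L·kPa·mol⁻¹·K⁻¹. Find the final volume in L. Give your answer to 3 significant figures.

V₂ ≈ 231 L

Reversible adiabatic, γ = 1.40: P₂ = P₁·(T₂/T₁)^(γ/(γ−1)) = 82.23 kPa; V₂ = V₁·(T₁/T₂)^(1/(γ−1)) = 231.4 L.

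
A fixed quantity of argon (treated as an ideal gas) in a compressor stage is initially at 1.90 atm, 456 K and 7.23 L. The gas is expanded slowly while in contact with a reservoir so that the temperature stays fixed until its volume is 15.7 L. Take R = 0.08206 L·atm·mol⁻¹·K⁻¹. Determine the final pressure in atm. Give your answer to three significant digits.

Isothermal, so P V is constant: T₂ = T₁; P₂ = P₁·(V₁/V₂) = 0.8750 atm.

P₂ ≈ 0.875 atm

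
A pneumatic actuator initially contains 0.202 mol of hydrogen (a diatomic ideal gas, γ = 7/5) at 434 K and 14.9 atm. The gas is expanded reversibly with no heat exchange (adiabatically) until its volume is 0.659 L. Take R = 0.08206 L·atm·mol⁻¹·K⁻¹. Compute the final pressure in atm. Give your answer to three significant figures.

P₂ ≈ 9.64 atm

From PV = nRT: V₁ = nRT₁/P₁ = 0.4828 L.
Adiabatic (γ = 7/5), T V^(γ−1) and P V^γ constant: T₂ = T₁·(V₁/V₂)^(γ−1) = 383.2 K; P₂ = P₁·(V₁/V₂)^γ = 9.639 atm.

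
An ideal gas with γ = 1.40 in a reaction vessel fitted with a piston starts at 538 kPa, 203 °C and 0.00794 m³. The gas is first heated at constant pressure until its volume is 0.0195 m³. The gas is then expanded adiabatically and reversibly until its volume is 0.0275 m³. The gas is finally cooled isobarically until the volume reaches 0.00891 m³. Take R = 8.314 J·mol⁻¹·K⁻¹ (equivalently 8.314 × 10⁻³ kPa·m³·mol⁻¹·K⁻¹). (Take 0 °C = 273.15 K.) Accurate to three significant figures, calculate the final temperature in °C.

T₄ ≈ 57.1 °C

Convert: T₁ = 476.1 K.
P constant ⇒ V ∝ T: P₂ = P₁; T₂ = T₁·(V₂/V₁) = 1169 K.
Reversible adiabatic, γ = 1.40: T₃ = T₂·(V₂/V₃)^(γ−1) = 1019 K; P₃ = P₂·(V₂/V₃)^γ = 332.5 kPa.
Isobaric, so V/T is constant: P₄ = P₃; T₄ = T₃·(V₄/V₃) = 330.2 K.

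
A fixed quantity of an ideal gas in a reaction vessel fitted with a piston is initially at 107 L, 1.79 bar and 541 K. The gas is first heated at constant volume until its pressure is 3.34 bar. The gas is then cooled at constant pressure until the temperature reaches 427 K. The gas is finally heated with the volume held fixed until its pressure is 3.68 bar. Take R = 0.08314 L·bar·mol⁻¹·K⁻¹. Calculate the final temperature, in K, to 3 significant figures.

T₄ ≈ 470 K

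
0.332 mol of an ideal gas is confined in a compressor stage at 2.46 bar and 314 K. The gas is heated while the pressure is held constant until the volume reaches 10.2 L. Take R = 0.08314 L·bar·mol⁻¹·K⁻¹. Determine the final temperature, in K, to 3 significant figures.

T₂ ≈ 909 K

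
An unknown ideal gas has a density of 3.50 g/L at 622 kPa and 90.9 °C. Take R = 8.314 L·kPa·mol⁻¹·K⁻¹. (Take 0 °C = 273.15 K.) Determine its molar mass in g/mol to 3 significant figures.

ρ = PM/(RT) ⇒ M = ρRT/P = (3.50 × 8.314 × 364.0) / 622

M ≈ 17.0 g/mol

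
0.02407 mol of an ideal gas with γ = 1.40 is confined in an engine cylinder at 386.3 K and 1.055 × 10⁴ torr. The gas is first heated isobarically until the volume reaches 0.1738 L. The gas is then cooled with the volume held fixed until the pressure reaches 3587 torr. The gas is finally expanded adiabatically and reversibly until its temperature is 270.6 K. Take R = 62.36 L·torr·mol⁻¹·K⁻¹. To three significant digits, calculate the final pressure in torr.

From PV = nRT: V₁ = nRT₁/P₁ = 0.05496 L.
P constant ⇒ V ∝ T: P₂ = P₁; T₂ = T₁·(V₂/V₁) = 1222 K.
Isochoric, so P/T is constant: V₃ = V₂; T₃ = T₂·(P₃/P₂) = 415.3 K.
Adiabatic (γ = 1.40), T V^(γ−1) and P V^γ constant: P₄ = P₃·(T₄/T₃)^(γ/(γ−1)) = 800.7 torr; V₄ = V₃·(T₃/T₄)^(1/(γ−1)) = 0.5073 L.

P₄ ≈ 801 torr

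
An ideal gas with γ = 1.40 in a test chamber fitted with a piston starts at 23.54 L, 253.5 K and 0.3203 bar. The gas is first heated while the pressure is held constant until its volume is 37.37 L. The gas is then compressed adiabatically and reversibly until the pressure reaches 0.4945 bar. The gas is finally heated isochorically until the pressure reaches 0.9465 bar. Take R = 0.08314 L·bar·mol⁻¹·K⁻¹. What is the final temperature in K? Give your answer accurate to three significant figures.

T₄ ≈ 872 K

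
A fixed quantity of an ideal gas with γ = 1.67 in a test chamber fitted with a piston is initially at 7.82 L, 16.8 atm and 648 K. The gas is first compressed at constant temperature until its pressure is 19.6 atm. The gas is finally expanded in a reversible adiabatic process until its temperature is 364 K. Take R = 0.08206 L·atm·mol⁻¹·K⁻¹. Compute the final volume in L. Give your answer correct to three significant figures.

T constant ⇒ Boyle's law P V = const: T₂ = T₁; V₂ = V₁·(P₁/P₂) = 6.703 L.
Reversible adiabatic, γ = 1.67: P₃ = P₂·(T₃/T₂)^(γ/(γ−1)) = 4.655 atm; V₃ = V₂·(T₂/T₃)^(1/(γ−1)) = 15.85 L.

V₃ ≈ 15.9 L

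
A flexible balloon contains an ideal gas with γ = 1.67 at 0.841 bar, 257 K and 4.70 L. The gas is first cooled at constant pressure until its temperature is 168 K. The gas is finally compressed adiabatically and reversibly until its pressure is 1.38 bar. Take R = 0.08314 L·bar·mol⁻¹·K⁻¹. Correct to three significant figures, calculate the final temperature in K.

T₃ ≈ 205 K

P constant ⇒ V ∝ T: P₂ = P₁; V₂ = V₁·(T₂/T₁) = 3.072 L.
Reversible adiabatic, γ = 1.67: T₃ = T₂·(P₃/P₂)^((γ−1)/γ) = 204.9 K; V₃ = V₂·(P₂/P₃)^(1/γ) = 2.284 L.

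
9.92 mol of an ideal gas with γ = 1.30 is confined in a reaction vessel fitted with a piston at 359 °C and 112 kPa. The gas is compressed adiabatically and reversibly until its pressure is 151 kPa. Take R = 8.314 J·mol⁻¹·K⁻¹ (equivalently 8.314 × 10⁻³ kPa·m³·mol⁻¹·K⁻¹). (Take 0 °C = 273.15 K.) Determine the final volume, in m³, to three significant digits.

V₂ ≈ 0.370 m³

Convert: T₁ = 632.1 K.
From PV = nRT: V₁ = nRT₁/P₁ = 0.4655 m³.
Reversible adiabatic, γ = 1.30: T₂ = T₁·(P₂/P₁)^((γ−1)/γ) = 677.3 K; V₂ = V₁·(P₁/P₂)^(1/γ) = 0.3699 m³.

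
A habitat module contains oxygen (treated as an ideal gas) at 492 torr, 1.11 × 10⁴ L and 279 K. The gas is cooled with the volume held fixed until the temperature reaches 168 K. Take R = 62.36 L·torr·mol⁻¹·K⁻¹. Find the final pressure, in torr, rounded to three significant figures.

Isochoric, so P/T is constant: V₂ = V₁; P₂ = P₁·(T₂/T₁) = 296.3 torr.

P₂ ≈ 296 torr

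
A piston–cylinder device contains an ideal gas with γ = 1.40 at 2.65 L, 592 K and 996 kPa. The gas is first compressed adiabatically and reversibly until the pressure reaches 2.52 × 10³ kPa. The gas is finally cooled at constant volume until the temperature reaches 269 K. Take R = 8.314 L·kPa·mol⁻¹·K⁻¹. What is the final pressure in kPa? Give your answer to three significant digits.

Reversible adiabatic, γ = 1.40: T₂ = T₁·(P₂/P₁)^((γ−1)/γ) = 771.8 K; V₂ = V₁·(P₁/P₂)^(1/γ) = 1.365 L.
V constant ⇒ P ∝ T: V₃ = V₂; P₃ = P₂·(T₃/T₂) = 878.3 kPa.

P₃ ≈ 878 kPa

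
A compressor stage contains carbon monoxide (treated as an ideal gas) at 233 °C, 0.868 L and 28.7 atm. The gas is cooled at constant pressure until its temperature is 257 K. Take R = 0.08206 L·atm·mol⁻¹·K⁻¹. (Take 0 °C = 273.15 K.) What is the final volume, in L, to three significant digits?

V₂ ≈ 0.441 L

Convert: T₁ = 506.1 K.
P constant ⇒ V ∝ T: P₂ = P₁; V₂ = V₁·(T₂/T₁) = 0.4407 L.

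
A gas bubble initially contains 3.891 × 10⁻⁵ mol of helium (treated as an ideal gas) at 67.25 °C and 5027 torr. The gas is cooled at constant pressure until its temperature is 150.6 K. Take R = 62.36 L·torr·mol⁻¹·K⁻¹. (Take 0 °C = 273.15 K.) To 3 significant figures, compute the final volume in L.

V₂ ≈ 7.27e-05 L

Convert: T₁ = 340.4 K.
From PV = nRT: V₁ = nRT₁/P₁ = 0.0001643 L.
Isobaric, so V/T is constant: P₂ = P₁; V₂ = V₁·(T₂/T₁) = 7.269e-05 L.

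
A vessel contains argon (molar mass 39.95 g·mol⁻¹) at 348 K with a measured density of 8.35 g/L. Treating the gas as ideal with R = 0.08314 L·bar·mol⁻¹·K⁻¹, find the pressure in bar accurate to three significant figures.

ρ = PM/(RT) ⇒ P = ρRT/M = (8.35 × 0.08314 × 348.0) / 39.95

P ≈ 6.05 bar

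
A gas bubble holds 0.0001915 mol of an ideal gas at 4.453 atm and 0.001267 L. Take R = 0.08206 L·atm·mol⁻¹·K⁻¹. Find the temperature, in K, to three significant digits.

T ≈ 359 K

PV = nRT ⇒ T = PV/(nR) = (4.453 × 0.001267) / (0.0001915 × 0.08206)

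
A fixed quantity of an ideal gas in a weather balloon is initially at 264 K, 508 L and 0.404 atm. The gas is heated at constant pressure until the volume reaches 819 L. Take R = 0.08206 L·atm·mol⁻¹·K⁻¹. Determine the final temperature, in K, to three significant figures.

P constant ⇒ V ∝ T: P₂ = P₁; T₂ = T₁·(V₂/V₁) = 425.6 K.

T₂ ≈ 426 K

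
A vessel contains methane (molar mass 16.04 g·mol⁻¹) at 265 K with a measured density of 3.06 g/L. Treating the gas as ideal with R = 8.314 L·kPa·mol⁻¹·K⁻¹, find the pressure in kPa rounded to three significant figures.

ρ = PM/(RT) ⇒ P = ρRT/M = (3.06 × 8.314 × 265.0) / 16.04

P ≈ 420 kPa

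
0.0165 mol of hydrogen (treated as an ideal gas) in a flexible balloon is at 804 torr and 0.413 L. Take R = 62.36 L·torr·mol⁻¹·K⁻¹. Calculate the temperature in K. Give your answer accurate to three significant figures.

T ≈ 323 K

PV = nRT ⇒ T = PV/(nR) = (804 × 0.413) / (0.0165 × 62.36)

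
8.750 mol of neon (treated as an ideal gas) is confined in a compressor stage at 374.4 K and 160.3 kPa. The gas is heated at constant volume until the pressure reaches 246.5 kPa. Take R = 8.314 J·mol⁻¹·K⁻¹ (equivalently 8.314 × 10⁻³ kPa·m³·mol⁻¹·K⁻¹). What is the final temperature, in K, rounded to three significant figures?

T₂ ≈ 576 K

From PV = nRT: V₁ = nRT₁/P₁ = 0.1699 m³.
Isochoric, so P/T is constant: V₂ = V₁; T₂ = T₁·(P₂/P₁) = 575.7 K.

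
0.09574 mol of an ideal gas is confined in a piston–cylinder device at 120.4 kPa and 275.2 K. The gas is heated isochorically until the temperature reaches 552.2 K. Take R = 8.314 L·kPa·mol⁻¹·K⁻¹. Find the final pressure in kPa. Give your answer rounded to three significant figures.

From PV = nRT: V₁ = nRT₁/P₁ = 1.819 L.
Isochoric, so P/T is constant: V₂ = V₁; P₂ = P₁·(T₂/T₁) = 241.6 kPa.

P₂ ≈ 242 kPa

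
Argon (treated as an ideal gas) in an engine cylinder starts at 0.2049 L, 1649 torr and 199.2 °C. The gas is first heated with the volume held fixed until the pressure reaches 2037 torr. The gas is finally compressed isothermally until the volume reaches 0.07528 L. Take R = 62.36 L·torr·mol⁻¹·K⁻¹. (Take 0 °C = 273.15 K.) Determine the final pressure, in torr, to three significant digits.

P₃ ≈ 5.54e+03 torr

Convert: T₁ = 472.3 K.
Isochoric, so P/T is constant: V₂ = V₁; T₂ = T₁·(P₂/P₁) = 583.5 K.
Isothermal, so P V is constant: T₃ = T₂; P₃ = P₂·(V₂/V₃) = 5544 torr.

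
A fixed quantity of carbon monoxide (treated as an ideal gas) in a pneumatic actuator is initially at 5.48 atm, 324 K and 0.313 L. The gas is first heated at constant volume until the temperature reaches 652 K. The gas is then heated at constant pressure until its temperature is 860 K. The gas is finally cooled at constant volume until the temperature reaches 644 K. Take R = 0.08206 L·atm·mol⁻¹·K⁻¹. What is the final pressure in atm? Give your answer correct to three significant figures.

P₄ ≈ 8.26 atm

Isochoric, so P/T is constant: V₂ = V₁; P₂ = P₁·(T₂/T₁) = 11.03 atm.
P constant ⇒ V ∝ T: P₃ = P₂; V₃ = V₂·(T₃/T₂) = 0.4129 L.
V constant ⇒ P ∝ T: V₄ = V₃; P₄ = P₃·(T₄/T₃) = 8.258 atm.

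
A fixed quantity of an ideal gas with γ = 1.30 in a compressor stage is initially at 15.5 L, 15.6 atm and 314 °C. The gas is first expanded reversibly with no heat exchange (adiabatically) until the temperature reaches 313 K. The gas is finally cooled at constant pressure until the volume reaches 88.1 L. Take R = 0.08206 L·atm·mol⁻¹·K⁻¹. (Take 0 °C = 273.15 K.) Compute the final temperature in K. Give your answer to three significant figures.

Convert: T₁ = 587.1 K.
Reversible adiabatic, γ = 1.30: P₂ = P₁·(T₂/T₁)^(γ/(γ−1)) = 1.021 atm; V₂ = V₁·(T₁/T₂)^(1/(γ−1)) = 126.2 L.
P constant ⇒ V ∝ T: P₃ = P₂; T₃ = T₂·(V₃/V₂) = 218.5 K.

T₃ ≈ 219 K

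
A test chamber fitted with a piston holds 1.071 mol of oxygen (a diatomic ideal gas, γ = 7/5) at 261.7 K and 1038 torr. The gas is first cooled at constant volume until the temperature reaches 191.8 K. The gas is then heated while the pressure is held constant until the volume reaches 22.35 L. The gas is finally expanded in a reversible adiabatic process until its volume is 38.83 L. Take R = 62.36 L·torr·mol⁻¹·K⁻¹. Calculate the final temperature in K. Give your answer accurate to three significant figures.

T₄ ≈ 204 K

From PV = nRT: V₁ = nRT₁/P₁ = 16.84 L.
V constant ⇒ P ∝ T: V₂ = V₁; P₂ = P₁·(T₂/T₁) = 760.8 torr.
P constant ⇒ V ∝ T: P₃ = P₂; T₃ = T₂·(V₃/V₂) = 254.6 K.
Adiabatic (γ = 7/5), T V^(γ−1) and P V^γ constant: T₄ = T₃·(V₃/V₄)^(γ−1) = 204.1 K; P₄ = P₃·(V₃/V₄)^γ = 351.1 torr.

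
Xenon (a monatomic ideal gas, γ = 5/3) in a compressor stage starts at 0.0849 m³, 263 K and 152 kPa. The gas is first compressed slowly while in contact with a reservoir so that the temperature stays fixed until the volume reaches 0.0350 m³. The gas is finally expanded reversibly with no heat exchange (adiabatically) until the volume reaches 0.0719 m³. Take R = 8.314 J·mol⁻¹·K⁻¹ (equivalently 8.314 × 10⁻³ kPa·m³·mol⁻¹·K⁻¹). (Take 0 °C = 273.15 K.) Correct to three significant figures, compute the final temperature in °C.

T₃ ≈ -110 °C

T constant ⇒ Boyle's law P V = const: T₂ = T₁; P₂ = P₁·(V₁/V₂) = 368.7 kPa.
Adiabatic (γ = 5/3), T V^(γ−1) and P V^γ constant: T₃ = T₂·(V₂/V₃)^(γ−1) = 162.7 K; P₃ = P₂·(V₂/V₃)^γ = 111.1 kPa.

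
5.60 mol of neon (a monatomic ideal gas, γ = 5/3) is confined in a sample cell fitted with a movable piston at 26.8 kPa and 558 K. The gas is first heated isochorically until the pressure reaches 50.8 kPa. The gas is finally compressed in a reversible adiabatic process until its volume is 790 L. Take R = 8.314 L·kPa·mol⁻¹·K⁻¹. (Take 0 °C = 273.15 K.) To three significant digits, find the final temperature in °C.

T₃ ≈ 939 °C

From PV = nRT: V₁ = nRT₁/P₁ = 969.4 L.
V constant ⇒ P ∝ T: V₂ = V₁; T₂ = T₁·(P₂/P₁) = 1058 K.
Adiabatic (γ = 5/3), T V^(γ−1) and P V^γ constant: T₃ = T₂·(V₂/V₃)^(γ−1) = 1212 K; P₃ = P₂·(V₂/V₃)^γ = 71.45 kPa.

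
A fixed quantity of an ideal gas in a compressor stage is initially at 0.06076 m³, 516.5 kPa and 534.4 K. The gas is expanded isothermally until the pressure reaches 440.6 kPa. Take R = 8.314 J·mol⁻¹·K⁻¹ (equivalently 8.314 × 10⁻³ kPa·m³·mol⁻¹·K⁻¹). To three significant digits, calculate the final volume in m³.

T constant ⇒ Boyle's law P V = const: T₂ = T₁; V₂ = V₁·(P₁/P₂) = 0.07123 m³.

V₂ ≈ 0.0712 m³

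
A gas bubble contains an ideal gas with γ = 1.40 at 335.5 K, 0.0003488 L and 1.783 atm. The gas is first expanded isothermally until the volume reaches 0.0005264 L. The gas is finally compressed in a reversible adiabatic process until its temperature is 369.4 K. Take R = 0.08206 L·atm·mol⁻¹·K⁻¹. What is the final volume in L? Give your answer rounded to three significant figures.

Isothermal, so P V is constant: T₂ = T₁; P₂ = P₁·(V₁/V₂) = 1.181 atm.
Adiabatic (γ = 1.40), T V^(γ−1) and P V^γ constant: P₃ = P₂·(T₃/T₂)^(γ/(γ−1)) = 1.655 atm; V₃ = V₂·(T₂/T₃)^(1/(γ−1)) = 0.0004138 L.

V₃ ≈ 0.000414 L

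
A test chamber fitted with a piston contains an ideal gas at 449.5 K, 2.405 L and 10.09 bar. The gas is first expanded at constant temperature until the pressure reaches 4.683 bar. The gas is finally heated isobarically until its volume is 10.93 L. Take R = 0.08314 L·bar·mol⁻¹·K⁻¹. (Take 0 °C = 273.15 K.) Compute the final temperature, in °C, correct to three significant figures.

T₃ ≈ 675 °C

Isothermal, so P V is constant: T₂ = T₁; V₂ = V₁·(P₁/P₂) = 5.182 L.
P constant ⇒ V ∝ T: P₃ = P₂; T₃ = T₂·(V₃/V₂) = 948.1 K.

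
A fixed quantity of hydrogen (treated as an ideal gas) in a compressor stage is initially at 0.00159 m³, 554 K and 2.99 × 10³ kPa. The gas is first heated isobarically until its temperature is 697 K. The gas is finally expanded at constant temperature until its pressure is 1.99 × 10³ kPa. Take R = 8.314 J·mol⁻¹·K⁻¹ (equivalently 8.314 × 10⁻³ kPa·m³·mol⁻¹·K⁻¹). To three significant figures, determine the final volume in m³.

Isobaric, so V/T is constant: P₂ = P₁; V₂ = V₁·(T₂/T₁) = 0.002000 m³.
T constant ⇒ Boyle's law P V = const: T₃ = T₂; V₃ = V₂·(P₂/P₃) = 0.003006 m³.

V₃ ≈ 0.00301 m³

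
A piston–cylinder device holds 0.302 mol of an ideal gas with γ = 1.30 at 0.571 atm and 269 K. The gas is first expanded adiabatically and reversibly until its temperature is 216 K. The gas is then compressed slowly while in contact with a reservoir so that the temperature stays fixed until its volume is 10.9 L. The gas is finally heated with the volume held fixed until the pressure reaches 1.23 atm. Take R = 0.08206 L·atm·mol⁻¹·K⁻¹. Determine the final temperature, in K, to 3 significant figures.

T₄ ≈ 541 K

From PV = nRT: V₁ = nRT₁/P₁ = 11.67 L.
Adiabatic (γ = 1.30), T V^(γ−1) and P V^γ constant: P₂ = P₁·(T₂/T₁)^(γ/(γ−1)) = 0.2206 atm; V₂ = V₁·(T₁/T₂)^(1/(γ−1)) = 24.26 L.
T constant ⇒ Boyle's law P V = const: T₃ = T₂; P₃ = P₂·(V₂/V₃) = 0.4911 atm.
V constant ⇒ P ∝ T: V₄ = V₃; T₄ = T₃·(P₄/P₃) = 541.0 K.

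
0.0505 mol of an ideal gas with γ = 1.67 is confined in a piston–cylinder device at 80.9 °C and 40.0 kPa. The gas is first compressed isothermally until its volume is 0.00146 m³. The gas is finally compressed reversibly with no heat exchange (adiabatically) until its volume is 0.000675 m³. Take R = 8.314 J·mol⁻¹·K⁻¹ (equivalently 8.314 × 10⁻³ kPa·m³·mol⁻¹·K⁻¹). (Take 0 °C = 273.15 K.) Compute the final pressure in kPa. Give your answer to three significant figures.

Convert: T₁ = 354.0 K.
From PV = nRT: V₁ = nRT₁/P₁ = 0.003716 m³.
T constant ⇒ Boyle's law P V = const: T₂ = T₁; P₂ = P₁·(V₁/V₂) = 101.8 kPa.
Adiabatic (γ = 1.67), T V^(γ−1) and P V^γ constant: T₃ = T₂·(V₂/V₃)^(γ−1) = 593.7 K; P₃ = P₂·(V₂/V₃)^γ = 369.3 kPa.

P₃ ≈ 369 kPa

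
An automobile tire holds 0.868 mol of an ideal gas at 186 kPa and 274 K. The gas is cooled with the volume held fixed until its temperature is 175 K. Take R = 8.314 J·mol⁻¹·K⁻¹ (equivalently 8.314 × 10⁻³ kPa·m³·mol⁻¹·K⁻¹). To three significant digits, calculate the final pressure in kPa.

From PV = nRT: V₁ = nRT₁/P₁ = 0.01063 m³.
Isochoric, so P/T is constant: V₂ = V₁; P₂ = P₁·(T₂/T₁) = 118.8 kPa.

P₂ ≈ 119 kPa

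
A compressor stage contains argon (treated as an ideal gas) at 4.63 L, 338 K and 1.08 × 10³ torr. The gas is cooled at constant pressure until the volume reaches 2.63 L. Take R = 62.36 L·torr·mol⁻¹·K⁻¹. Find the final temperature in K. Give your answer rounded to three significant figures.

T₂ ≈ 192 K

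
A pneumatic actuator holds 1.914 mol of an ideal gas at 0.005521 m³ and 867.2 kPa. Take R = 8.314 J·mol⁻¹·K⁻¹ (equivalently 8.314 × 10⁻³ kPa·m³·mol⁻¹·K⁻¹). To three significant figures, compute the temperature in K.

T ≈ 301 K

PV = nRT ⇒ T = PV/(nR) = (867.2 × 0.005521) / (1.914 × 8.314 × 10⁻³)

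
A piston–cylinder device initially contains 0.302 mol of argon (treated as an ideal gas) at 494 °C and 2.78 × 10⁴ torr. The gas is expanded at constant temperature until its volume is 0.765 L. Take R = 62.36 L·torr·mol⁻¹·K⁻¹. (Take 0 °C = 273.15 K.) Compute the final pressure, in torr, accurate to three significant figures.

Convert: T₁ = 767.1 K.
From PV = nRT: V₁ = nRT₁/P₁ = 0.5197 L.
Isothermal, so P V is constant: T₂ = T₁; P₂ = P₁·(V₁/V₂) = 1.889e+04 torr.

P₂ ≈ 1.89e+04 torr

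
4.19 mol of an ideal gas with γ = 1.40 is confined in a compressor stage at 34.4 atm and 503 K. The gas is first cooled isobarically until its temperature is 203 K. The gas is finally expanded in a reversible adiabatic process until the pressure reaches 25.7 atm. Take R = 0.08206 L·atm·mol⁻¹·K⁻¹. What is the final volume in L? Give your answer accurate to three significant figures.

V₃ ≈ 2.50 L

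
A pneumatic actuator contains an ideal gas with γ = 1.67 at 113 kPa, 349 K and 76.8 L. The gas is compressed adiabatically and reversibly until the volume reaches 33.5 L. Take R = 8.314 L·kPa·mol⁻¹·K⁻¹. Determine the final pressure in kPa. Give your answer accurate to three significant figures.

Adiabatic (γ = 1.67), T V^(γ−1) and P V^γ constant: T₂ = T₁·(V₁/V₂)^(γ−1) = 608.5 K; P₂ = P₁·(V₁/V₂)^γ = 451.7 kPa.

P₂ ≈ 452 kPa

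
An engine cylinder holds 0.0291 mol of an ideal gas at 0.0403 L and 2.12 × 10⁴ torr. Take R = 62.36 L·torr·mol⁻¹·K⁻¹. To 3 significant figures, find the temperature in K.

T ≈ 471 K

PV = nRT ⇒ T = PV/(nR) = (2.12e+04 × 0.0403) / (0.0291 × 62.36)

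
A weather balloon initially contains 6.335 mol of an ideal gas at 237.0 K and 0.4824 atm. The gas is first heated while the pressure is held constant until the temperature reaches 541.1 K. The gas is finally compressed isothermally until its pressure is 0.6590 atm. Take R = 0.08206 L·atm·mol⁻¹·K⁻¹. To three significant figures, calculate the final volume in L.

V₃ ≈ 427 L

From PV = nRT: V₁ = nRT₁/P₁ = 255.4 L.
P constant ⇒ V ∝ T: P₂ = P₁; V₂ = V₁·(T₂/T₁) = 583.1 L.
Isothermal, so P V is constant: T₃ = T₂; V₃ = V₂·(P₂/P₃) = 426.8 L.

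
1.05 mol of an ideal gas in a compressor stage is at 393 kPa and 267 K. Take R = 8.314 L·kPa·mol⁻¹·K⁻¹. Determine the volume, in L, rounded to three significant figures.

PV = nRT ⇒ V = nRT/P = (1.05 × 8.314 × 267) / 393

V ≈ 5.93 L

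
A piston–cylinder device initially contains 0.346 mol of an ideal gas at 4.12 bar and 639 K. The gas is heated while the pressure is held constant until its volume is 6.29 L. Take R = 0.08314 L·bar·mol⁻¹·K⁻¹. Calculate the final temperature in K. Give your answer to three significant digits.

From PV = nRT: V₁ = nRT₁/P₁ = 4.462 L.
P constant ⇒ V ∝ T: P₂ = P₁; T₂ = T₁·(V₂/V₁) = 900.9 K.

T₂ ≈ 901 K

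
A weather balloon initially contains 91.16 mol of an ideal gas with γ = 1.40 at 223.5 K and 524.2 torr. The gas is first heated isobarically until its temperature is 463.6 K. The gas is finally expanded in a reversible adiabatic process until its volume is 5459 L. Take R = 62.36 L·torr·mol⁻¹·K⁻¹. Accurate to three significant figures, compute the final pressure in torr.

P₃ ≈ 467 torr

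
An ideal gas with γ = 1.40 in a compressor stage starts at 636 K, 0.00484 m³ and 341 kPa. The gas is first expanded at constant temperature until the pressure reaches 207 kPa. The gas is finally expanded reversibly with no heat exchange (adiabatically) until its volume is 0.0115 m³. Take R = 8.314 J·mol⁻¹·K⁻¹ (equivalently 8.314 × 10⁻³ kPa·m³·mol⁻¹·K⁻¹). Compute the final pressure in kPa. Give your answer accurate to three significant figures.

Isothermal, so P V is constant: T₂ = T₁; V₂ = V₁·(P₁/P₂) = 0.007973 m³.
Adiabatic (γ = 1.40), T V^(γ−1) and P V^γ constant: T₃ = T₂·(V₂/V₃)^(γ−1) = 549.3 K; P₃ = P₂·(V₂/V₃)^γ = 124.0 kPa.

P₃ ≈ 124 kPa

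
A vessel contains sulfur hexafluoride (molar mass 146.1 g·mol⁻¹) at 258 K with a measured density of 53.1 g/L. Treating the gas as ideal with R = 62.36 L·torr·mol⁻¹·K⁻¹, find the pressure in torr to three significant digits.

P ≈ 5.85e+03 torr

ρ = PM/(RT) ⇒ P = ρRT/M = (53.1 × 62.36 × 258.0) / 146.1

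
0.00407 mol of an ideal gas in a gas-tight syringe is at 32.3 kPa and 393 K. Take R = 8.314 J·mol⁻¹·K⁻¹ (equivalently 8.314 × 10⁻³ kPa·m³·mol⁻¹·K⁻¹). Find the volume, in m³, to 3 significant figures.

V ≈ 0.000412 m³

PV = nRT ⇒ V = nRT/P = (0.00407 × 8.314 × 10⁻³ × 393) / 32.3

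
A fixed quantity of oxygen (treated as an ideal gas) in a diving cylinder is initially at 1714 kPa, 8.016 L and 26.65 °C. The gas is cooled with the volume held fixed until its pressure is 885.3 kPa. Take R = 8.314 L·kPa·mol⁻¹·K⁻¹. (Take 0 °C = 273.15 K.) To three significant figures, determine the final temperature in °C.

T₂ ≈ -118 °C

Convert: T₁ = 299.8 K.
V constant ⇒ P ∝ T: V₂ = V₁; T₂ = T₁·(P₂/P₁) = 154.9 K.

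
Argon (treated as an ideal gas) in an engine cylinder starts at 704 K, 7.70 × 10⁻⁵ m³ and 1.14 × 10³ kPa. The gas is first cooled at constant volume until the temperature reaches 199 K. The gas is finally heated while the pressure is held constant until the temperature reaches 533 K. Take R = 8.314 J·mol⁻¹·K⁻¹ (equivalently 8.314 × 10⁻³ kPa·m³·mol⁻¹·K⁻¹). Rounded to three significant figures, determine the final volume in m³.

Isochoric, so P/T is constant: V₂ = V₁; P₂ = P₁·(T₂/T₁) = 322.2 kPa.
P constant ⇒ V ∝ T: P₃ = P₂; V₃ = V₂·(T₃/T₂) = 0.0002062 m³.

V₃ ≈ 0.000206 m³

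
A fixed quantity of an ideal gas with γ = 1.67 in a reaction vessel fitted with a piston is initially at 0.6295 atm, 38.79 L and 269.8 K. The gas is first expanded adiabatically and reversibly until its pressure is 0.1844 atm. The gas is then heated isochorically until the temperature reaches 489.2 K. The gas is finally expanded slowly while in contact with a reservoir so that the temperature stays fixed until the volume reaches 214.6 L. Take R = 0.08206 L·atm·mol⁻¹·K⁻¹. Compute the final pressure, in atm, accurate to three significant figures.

P₄ ≈ 0.206 atm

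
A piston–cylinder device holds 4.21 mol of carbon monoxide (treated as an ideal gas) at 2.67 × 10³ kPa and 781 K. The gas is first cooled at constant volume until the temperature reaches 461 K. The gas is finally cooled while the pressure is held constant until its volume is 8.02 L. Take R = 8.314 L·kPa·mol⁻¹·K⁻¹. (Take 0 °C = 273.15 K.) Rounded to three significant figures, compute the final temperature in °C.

T₃ ≈ 88.0 °C

From PV = nRT: V₁ = nRT₁/P₁ = 10.24 L.
V constant ⇒ P ∝ T: V₂ = V₁; P₂ = P₁·(T₂/T₁) = 1576 kPa.
Isobaric, so V/T is constant: P₃ = P₂; T₃ = T₂·(V₃/V₂) = 361.1 K.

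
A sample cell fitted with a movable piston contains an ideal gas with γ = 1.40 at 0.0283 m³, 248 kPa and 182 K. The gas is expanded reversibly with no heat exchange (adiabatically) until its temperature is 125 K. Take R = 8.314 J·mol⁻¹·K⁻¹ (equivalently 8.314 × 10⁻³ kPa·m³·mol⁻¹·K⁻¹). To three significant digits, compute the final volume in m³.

Adiabatic (γ = 1.40), T V^(γ−1) and P V^γ constant: P₂ = P₁·(T₂/T₁)^(γ/(γ−1)) = 66.59 kPa; V₂ = V₁·(T₁/T₂)^(1/(γ−1)) = 0.07239 m³.

V₂ ≈ 0.0724 m³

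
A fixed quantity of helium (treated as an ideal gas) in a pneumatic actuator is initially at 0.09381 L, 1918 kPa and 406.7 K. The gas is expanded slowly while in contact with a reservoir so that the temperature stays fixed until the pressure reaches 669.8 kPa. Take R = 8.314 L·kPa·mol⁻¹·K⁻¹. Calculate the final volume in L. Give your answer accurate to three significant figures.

V₂ ≈ 0.269 L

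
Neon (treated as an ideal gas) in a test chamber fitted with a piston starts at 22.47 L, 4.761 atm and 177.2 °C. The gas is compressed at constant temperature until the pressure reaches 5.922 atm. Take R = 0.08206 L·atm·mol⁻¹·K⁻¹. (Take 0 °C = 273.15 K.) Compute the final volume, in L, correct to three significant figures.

V₂ ≈ 18.1 L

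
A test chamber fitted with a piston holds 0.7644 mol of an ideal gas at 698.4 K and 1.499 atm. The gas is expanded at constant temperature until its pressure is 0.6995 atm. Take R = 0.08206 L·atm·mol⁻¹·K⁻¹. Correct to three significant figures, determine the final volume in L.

From PV = nRT: V₁ = nRT₁/P₁ = 29.23 L.
T constant ⇒ Boyle's law P V = const: T₂ = T₁; V₂ = V₁·(P₁/P₂) = 62.63 L.

V₂ ≈ 62.6 L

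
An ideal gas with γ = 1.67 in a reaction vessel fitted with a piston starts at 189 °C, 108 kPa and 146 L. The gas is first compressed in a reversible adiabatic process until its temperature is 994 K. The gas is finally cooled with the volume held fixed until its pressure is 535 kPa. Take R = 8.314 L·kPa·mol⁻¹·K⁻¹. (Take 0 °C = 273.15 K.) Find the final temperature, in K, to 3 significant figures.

T₃ ≈ 730 K

Convert: T₁ = 462.1 K.
Reversible adiabatic, γ = 1.67: P₂ = P₁·(T₂/T₁)^(γ/(γ−1)) = 728.5 kPa; V₂ = V₁·(T₁/T₂)^(1/(γ−1)) = 46.55 L.
Isochoric, so P/T is constant: V₃ = V₂; T₃ = T₂·(P₃/P₂) = 729.9 K.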